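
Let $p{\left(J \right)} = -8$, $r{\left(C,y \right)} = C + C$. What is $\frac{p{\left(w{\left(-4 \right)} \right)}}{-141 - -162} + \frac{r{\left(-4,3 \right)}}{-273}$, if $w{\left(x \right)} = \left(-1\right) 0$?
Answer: $- \frac{32}{91} \approx -0.35165$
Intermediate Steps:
$r{\left(C,y \right)} = 2 C$
$w{\left(x \right)} = 0$
$\frac{p{\left(w{\left(-4 \right)} \right)}}{-141 - -162} + \frac{r{\left(-4,3 \right)}}{-273} = - \frac{8}{-141 - -162} + \frac{2 \left(-4\right)}{-273} = - \frac{8}{-141 + 162} - - \frac{8}{273} = - \frac{8}{21} + \frac{8}{273} = - \frac{32}{91}$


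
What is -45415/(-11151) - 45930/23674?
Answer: 40213520/18856341 ≈ 2.1326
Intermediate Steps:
-45415/(-11151) - 45930/23674 = -45415*(-1/11151) - 45930*1/23674 = 45415/11151 - 22965/11837 = 40213520/18856341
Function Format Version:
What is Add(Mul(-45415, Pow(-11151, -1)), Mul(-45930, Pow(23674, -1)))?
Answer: Rational(40213520, 18856341) ≈ 2.1326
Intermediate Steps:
Add(Mul(-45415, Pow(-11151, -1)), Mul(-45930, Pow(23674, -1))) = Add(Mul(-45415, Rational(-1, 11151)), Mul(-45930, Rational(1, 23674))) = Add(Rational(45415, 11151), Rational(-22965, 11837)) = Rational(40213520, 18856341)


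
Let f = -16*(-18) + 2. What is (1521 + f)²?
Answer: 3279721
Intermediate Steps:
f = 290 (f = 288 + 2 = 290)
(1521 + f)² = (1521 + 290)² = 1811² = 3279721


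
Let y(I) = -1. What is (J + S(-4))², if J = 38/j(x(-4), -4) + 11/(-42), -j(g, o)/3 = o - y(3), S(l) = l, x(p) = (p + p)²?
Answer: 25/15876 ≈ 0.0015747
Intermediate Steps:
x(p) = 4*p² (x(p) = (2*p)² = 4*p²)
j(g, o) = -3 - 3*o (j(g, o) = -3*(o - 1*(-1)) = -3*(o + 1) = -3*(1 + o) = -3 - 3*o)
J = 499/126 (J = 38/(-3 - 3*(-4)) + 11/(-42) = 38/(-3 + 12) + 11*(-1/42) = 38/9 - 11/42 = 499/126 ≈ 3.9603)
(J + S(-4))² = (499/126 - 4)² = (-5/126)² = 25/15876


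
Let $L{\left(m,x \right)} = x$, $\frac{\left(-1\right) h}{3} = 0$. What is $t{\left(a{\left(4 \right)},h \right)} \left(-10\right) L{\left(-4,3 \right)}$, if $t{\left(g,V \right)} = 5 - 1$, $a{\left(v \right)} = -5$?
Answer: $-120$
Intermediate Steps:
$h = 0$ ($h = \left(-3\right) 0 = 0$)
$t{\left(g,V \right)} = 4$
$t{\left(a{\left(4 \right)},h \right)} \left(-10\right) L{\left(-4,3 \right)} = 4 \left(-10\right) 3 = \left(-40\right) 3 = -120$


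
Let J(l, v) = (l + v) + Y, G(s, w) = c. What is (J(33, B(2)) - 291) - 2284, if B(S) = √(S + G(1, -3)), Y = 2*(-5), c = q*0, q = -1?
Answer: -2552 + √2 ≈ -2550.6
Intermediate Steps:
c = 0 (c = -1*0 = 0)
G(s, w) = 0
Y = -10
B(S) = √S (B(S) = √(S + 0) = √S)
J(l, v) = -10 + l + v (J(l, v) = (l + v) - 10 = -10 + l + v)
(J(33, B(2)) - 291) - 2284 = ((-10 + 33 + √2) - 291) - 2284 = ((23 + √2) - 291) - 2284 = (-268 + √2) - 2284 = -2552 + √2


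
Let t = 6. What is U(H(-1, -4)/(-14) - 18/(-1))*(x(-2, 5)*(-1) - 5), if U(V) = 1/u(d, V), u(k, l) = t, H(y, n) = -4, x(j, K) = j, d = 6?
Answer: -½ ≈ -0.50000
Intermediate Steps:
u(k, l) = 6
U(V) = ⅙ (U(V) = 1/6 = ⅙)
U(H(-1, -4)/(-14) - 18/(-1))*(x(-2, 5)*(-1) - 5) = (-2*(-1) - 5)/6 = (2 - 5)/6 = (⅙)*(-3) = -½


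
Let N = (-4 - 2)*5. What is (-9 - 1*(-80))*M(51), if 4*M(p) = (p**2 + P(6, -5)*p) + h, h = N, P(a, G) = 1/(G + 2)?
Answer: 90667/2 ≈ 45334.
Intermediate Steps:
P(a, G) = 1/(2 + G)
N = -30 (N = -6*5 = -30)
h = -30
M(p) = -15/2 - p/12 + p**2/4 (M(p) = ((p**2 + p/(2 - 5)) - 30)/4 = ((p**2 + p/(-3)) - 30)/4 = ((p**2 - p/3) - 30)/4 = (-30 + p**2 - p/3)/4 = -15/2 - p/12 + p**2/4)
(-9 - 1*(-80))*M(51) = (-9 - 1*(-80))*(-15/2 - 1/12*51 + (1/4)*51**2) = (-9 + 80)*(-15/2 - 17/4 + (1/4)*2601) = 71*(-15/2 - 17/4 + 2601/4) = 71*(1277/2) = 90667/2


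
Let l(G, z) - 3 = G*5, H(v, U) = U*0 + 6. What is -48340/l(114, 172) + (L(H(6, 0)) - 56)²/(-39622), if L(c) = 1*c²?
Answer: -957778340/11351703 ≈ -84.373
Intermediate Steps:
H(v, U) = 6 (H(v, U) = 0 + 6 = 6)
l(G, z) = 3 + 5*G (l(G, z) = 3 + G*5 = 3 + 5*G)
L(c) = c²
-48340/l(114, 172) + (L(H(6, 0)) - 56)²/(-39622) = -48340/(3 + 5*114) + (6² - 56)²/(-39622) = -48340/(3 + 570) + (36 - 56)²*(-1/39622) = -48340/573 + (-20)²*(-1/39622) = -48340*1/573 + 400*(-1/39622) = -48340/573 - 200/19811 = -957778340/11351703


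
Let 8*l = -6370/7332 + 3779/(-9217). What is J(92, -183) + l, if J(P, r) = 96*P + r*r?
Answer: 880000590349/20793552 ≈ 42321.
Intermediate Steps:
l = -3323843/20793552 (l = (-6370/7332 + 3779/(-9217))/8 = (-6370*1/7332 + 3779*(-1/9217))/8 = (-245/282 - 3779/9217)/8 = (⅛)*(-3323843/2599194) = -3323843/20793552 ≈ -0.15985)
J(P, r) = r² + 96*P (J(P, r) = 96*P + r² = r² + 96*P)
J(92, -183) + l = ((-183)² + 96*92) - 3323843/20793552 = (33489 + 8832) - 3323843/20793552 = 42321 - 3323843/20793552 = 880000590349/20793552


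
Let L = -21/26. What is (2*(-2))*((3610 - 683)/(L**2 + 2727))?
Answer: -7914608/1843893 ≈ -4.2923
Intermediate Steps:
L = -21/26 (L = -21*1/26 = -21/26 ≈ -0.80769)
(2*(-2))*((3610 - 683)/(L**2 + 2727)) = (2*(-2))*((3610 - 683)/((-21/26)**2 + 2727)) = -11708/(441/676 + 2727) = -11708/1843893/676 = -11708*676/1843893 = -4*1978652/1843893 = -7914608/1843893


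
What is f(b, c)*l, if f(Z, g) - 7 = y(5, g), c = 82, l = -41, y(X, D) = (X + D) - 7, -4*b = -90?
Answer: -3567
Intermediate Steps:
b = 45/2 (b = -¼*(-90) = 45/2 ≈ 22.500)
y(X, D) = -7 + D + X (y(X, D) = (D + X) - 7 = -7 + D + X)
f(Z, g) = 5 + g (f(Z, g) = 7 + (-7 + g + 5) = 7 + (-2 + g) = 5 + g)
f(b, c)*l = (5 + 82)*(-41) = 87*(-41) = -3567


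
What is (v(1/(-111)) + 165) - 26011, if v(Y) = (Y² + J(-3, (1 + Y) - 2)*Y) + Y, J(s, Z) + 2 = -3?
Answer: -318448121/12321 ≈ -25846.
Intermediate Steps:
J(s, Z) = -5 (J(s, Z) = -2 - 3 = -5)
v(Y) = Y² - 4*Y (v(Y) = (Y² - 5*Y) + Y = Y² - 4*Y)
(v(1/(-111)) + 165) - 26011 = ((-4 + 1/(-111))/(-111) + 165) - 26011 = (-(-4 - 1/111)/111 + 165) - 26011 = (-1/111*(-445/111) + 165) - 26011 = (445/12321 + 165) - 26011 = 2033410/12321 - 26011 = -318448121/12321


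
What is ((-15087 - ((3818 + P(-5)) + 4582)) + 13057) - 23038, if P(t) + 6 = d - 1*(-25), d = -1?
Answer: -33486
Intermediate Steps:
P(t) = 18 (P(t) = -6 + (-1 - 1*(-25)) = -6 + (-1 + 25) = -6 + 24 = 18)
((-15087 - ((3818 + P(-5)) + 4582)) + 13057) - 23038 = ((-15087 - ((3818 + 18) + 4582)) + 13057) - 23038 = ((-15087 - (3836 + 4582)) + 13057) - 23038 = ((-15087 - 1*8418) + 13057) - 23038 = ((-15087 - 8418) + 13057) - 23038 = (-23505 + 13057) - 23038 = -10448 - 23038 = -33486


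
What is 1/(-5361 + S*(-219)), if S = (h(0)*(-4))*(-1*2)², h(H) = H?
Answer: -1/5361 ≈ -0.00018653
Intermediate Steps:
S = 0 (S = (0*(-4))*(-1*2)² = 0*(-2)² = 0*4 = 0)
1/(-5361 + S*(-219)) = 1/(-5361 + 0*(-219)) = 1/(-5361 + 0) = 1/(-5361) = -1/5361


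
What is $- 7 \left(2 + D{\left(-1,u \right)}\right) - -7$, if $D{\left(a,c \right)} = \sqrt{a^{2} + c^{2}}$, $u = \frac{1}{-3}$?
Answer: $-7 - \frac{7 \sqrt{10}}{3} \approx -14.379$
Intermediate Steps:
$u = - \frac{1}{3} \approx -0.33333$
$- 7 \left(2 + D{\left(-1,u \right)}\right) - -7 = - 7 \left(2 + \sqrt{\left(-1\right)^{2} + \left(- \frac{1}{3}\right)^{2}}\right) - -7 = - 7 \left(2 + \sqrt{1 + \frac{1}{9}}\right) + 7 = - 7 \left(2 + \sqrt{\frac{10}{9}}\right) + 7 = - 7 \left(2 + \frac{\sqrt{10}}{3}\right) + 7 = \left(-14 - \frac{7 \sqrt{10}}{3}\right) + 7 = -7 - \frac{7 \sqrt{10}}{3}$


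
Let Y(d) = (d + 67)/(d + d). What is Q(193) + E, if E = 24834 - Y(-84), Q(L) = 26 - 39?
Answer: 4169911/168 ≈ 24821.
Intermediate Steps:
Q(L) = -13
Y(d) = (67 + d)/(2*d) (Y(d) = (67 + d)/((2*d)) = (67 + d)*(1/(2*d)) = (67 + d)/(2*d))
E = 4172095/168 (E = 24834 - (67 - 84)/(2*(-84)) = 24834 - (-1)*(-17)/(2*84) = 24834 - 1*17/168 = 24834 - 17/168 = 4172095/168 ≈ 24834.)
Q(193) + E = -13 + 4172095/168 = 4169911/168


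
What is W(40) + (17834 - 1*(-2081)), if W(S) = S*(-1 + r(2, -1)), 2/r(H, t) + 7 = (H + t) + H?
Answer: 19855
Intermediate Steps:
r(H, t) = 2/(-7 + t + 2*H) (r(H, t) = 2/(-7 + ((H + t) + H)) = 2/(-7 + (t + 2*H)) = 2/(-7 + t + 2*H))
W(S) = -3*S/2 (W(S) = S*(-1 + 2/(-7 - 1 + 2*2)) = S*(-1 + 2/(-7 - 1 + 4)) = S*(-1 + 2/(-4)) = S*(-1 + 2*(-1/4)) = S*(-1 - 1/2) = S*(-3/2) = -3*S/2)
W(40) + (17834 - 1*(-2081)) = -3/2*40 + (17834 - 1*(-2081)) = -60 + (17834 + 2081) = -60 + 19915 = 19855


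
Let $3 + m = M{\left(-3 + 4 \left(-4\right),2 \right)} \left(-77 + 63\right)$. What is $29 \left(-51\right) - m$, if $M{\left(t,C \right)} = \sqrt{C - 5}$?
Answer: $-1476 + 14 i \sqrt{3} \approx -1476.0 + 24.249 i$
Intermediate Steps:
$M{\left(t,C \right)} = \sqrt{-5 + C}$
$m = -3 - 14 i \sqrt{3}$ ($m = -3 + \sqrt{-5 + 2} \left(-77 + 63\right) = -3 + \sqrt{-3} \left(-14\right) = -3 + i \sqrt{3} \left(-14\right) = -3 - 14 i \sqrt{3} \approx -3.0 - 24.249 i$)
$29 \left(-51\right) - m = 29 \left(-51\right) - \left(-3 - 14 i \sqrt{3}\right) = -1479 + \left(3 + 14 i \sqrt{3}\right) = -1476 + 14 i \sqrt{3}$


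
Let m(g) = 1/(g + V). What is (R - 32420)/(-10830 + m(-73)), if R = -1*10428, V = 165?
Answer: 303232/76643 ≈ 3.9564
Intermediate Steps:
m(g) = 1/(165 + g) (m(g) = 1/(g + 165) = 1/(165 + g))
R = -10428
(R - 32420)/(-10830 + m(-73)) = (-10428 - 32420)/(-10830 + 1/(165 - 73)) = -42848/(-10830 + 1/92) = -42848/(-996359/92) = -42848*(-92/996359) = 303232/76643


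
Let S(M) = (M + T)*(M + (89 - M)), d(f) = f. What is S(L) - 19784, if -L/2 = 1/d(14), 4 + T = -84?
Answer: -193401/7 ≈ -27629.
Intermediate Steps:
T = -88 (T = -4 - 84 = -88)
L = -1/7 (L = -2/14 = -2*1/14 = -1/7 ≈ -0.14286)
S(M) = -7832 + 89*M (S(M) = (M - 88)*(M + (89 - M)) = (-88 + M)*89 = -7832 + 89*M)
S(L) - 19784 = (-7832 + 89*(-1/7)) - 19784 = (-7832 - 89/7) - 19784 = -54913/7 - 19784 = -193401/7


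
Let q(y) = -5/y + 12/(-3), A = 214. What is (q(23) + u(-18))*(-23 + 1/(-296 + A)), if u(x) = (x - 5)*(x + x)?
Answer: -35752989/1886 ≈ -18957.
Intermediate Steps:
u(x) = 2*x*(-5 + x) (u(x) = (-5 + x)*(2*x) = 2*x*(-5 + x))
q(y) = -4 - 5/y (q(y) = -5/y + 12*(-⅓) = -5/y - 4 = -4 - 5/y)
(q(23) + u(-18))*(-23 + 1/(-296 + A)) = ((-4 - 5/23) + 2*(-18)*(-5 - 18))*(-23 + 1/(-296 + 214)) = ((-4 - 5*1/23) + 2*(-18)*(-23))*(-23 + 1/(-82)) = ((-4 - 5/23) + 828)*(-23 - 1/82) = (-97/23 + 828)*(-1887/82) = (18947/23)*(-1887/82) = -35752989/1886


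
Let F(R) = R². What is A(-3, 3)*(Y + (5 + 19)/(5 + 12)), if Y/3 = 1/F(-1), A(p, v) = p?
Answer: -225/17 ≈ -13.235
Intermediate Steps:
Y = 3 (Y = 3/((-1)²) = 3/1 = 3*1 = 3)
A(-3, 3)*(Y + (5 + 19)/(5 + 12)) = -3*(3 + (5 + 19)/(5 + 12)) = -3*(3 + 24/17) = -3*75/17 = -225/17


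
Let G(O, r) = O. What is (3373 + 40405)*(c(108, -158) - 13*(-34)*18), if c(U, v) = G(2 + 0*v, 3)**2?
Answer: 348472880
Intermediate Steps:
c(U, v) = 4 (c(U, v) = (2 + 0*v)**2 = (2 + 0)**2 = 2**2 = 4)
(3373 + 40405)*(c(108, -158) - 13*(-34)*18) = (3373 + 40405)*(4 - 13*(-34)*18) = 43778*(4 + 442*18) = 43778*(4 + 7956) = 43778*7960 = 348472880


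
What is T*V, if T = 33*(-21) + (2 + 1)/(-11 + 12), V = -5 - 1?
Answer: 4140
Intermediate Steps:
V = -6
T = -690 (T = -693 + 3/1 = -693 + 3*1 = -693 + 3 = -690)
T*V = -690*(-6) = 4140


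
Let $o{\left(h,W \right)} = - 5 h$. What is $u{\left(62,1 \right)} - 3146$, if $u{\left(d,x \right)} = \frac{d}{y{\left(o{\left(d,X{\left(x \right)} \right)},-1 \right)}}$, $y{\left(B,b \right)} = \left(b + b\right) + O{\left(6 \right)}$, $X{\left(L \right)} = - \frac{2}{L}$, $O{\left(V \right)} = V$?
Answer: $- \frac{6261}{2} \approx -3130.5$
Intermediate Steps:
$y{\left(B,b \right)} = 6 + 2 b$ ($y{\left(B,b \right)} = \left(b + b\right) + 6 = 2 b + 6 = 6 + 2 b$)
$u{\left(d,x \right)} = \frac{d}{4}$ ($u{\left(d,x \right)} = \frac{d}{6 + 2 \left(-1\right)} = \frac{d}{6 - 2} = \frac{d}{4}$)
$u{\left(62,1 \right)} - 3146 = \frac{1}{4} \cdot 62 - 3146 = \frac{31}{2} - 3146 = - \frac{6261}{2}$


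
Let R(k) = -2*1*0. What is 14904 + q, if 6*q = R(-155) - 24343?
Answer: 65081/6 ≈ 10847.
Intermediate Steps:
R(k) = 0 (R(k) = -2*0 = 0)
q = -24343/6 (q = (0 - 24343)/6 = (⅙)*(-24343) = -24343/6 ≈ -4057.2)
14904 + q = 14904 - 24343/6 = 65081/6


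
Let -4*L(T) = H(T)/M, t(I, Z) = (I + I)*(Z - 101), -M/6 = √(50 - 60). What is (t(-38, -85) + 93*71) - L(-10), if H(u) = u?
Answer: 20739 - I*√10/24 ≈ 20739.0 - 0.13176*I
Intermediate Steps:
M = -6*I*√10 (M = -6*√(50 - 60) = -6*I*√10 ≈ -18.974*I)
t(I, Z) = 2*I*(-101 + Z) (t(I, Z) = (2*I)*(-101 + Z) = 2*I*(-101 + Z))
L(T) = -I*T*√10/240 (L(T) = -T/(4*((-6*I*√10))) = -T*I*√10/60/4 = -I*T*√10/240)
(t(-38, -85) + 93*71) - L(-10) = (2*(-38)*(-101 - 85) + 93*71) - (-1)*I*(-10)*√10/240 = (2*(-38)*(-186) + 6603) - I*√10/24 = (14136 + 6603) - I*√10/24 = 20739 - I*√10/24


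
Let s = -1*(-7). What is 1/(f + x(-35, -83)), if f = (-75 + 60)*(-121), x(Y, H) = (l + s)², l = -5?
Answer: 1/1819 ≈ 0.00054975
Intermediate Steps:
s = 7
x(Y, H) = 4 (x(Y, H) = (-5 + 7)² = 2² = 4)
f = 1815 (f = -15*(-121) = 1815)
1/(f + x(-35, -83)) = 1/(1815 + 4) = 1/1819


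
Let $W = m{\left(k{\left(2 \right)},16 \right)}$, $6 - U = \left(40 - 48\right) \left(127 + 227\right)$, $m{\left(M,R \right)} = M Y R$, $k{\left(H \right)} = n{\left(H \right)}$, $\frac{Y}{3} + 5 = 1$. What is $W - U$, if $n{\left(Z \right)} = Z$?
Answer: $-3222$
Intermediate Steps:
$Y = -12$ ($Y = -15 + 3 \cdot 1 = -15 + 3 = -12$)
$k{\left(H \right)} = H$
$m{\left(M,R \right)} = - 12 M R$ ($m{\left(M,R \right)} = M \left(-12\right) R = - 12 M R$)
$U = 2838$ ($U = 6 - \left(40 - 48\right) \left(127 + 227\right) = 6 - \left(-8\right) 354 = 6 - -2832 = 6 + 2832 = 2838$)
$W = -384$ ($W = \left(-12\right) 2 \cdot 16 = -384$)
$W - U = -384 - 2838 = -3222$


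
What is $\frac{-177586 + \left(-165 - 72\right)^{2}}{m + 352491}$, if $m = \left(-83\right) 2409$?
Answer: $- \frac{121417}{152544} \approx -0.79595$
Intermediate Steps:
$m = -199947$
$\frac{-177586 + \left(-165 - 72\right)^{2}}{m + 352491} = \frac{-177586 + \left(-165 - 72\right)^{2}}{-199947 + 352491} = \frac{-177586 + \left(-237\right)^{2}}{152544} = \left(-177586 + 56169\right) \frac{1}{152544} = \left(-121417\right) \frac{1}{152544} = - \frac{121417}{152544}$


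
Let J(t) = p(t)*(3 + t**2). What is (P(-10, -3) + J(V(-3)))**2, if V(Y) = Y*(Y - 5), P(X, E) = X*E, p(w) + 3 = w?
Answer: 148571721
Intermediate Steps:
p(w) = -3 + w
P(X, E) = E*X
V(Y) = Y*(-5 + Y)
J(t) = (-3 + t)*(3 + t**2)
(P(-10, -3) + J(V(-3)))**2 = (-3*(-10) + (-3 - 3*(-5 - 3))*(3 + (-3*(-5 - 3))**2))**2 = (30 + (-3 - 3*(-8))*(3 + (-3*(-8))**2))**2 = (30 + (-3 + 24)*(3 + 24**2))**2 = (30 + 21*(3 + 576))**2 = (30 + 21*579)**2 = (30 + 12159)**2 = 12189**2 = 148571721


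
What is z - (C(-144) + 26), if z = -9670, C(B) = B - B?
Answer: -9696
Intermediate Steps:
C(B) = 0
z - (C(-144) + 26) = -9670 - (0 + 26) = -9670 - 1*26 = -9670 - 26 = -9696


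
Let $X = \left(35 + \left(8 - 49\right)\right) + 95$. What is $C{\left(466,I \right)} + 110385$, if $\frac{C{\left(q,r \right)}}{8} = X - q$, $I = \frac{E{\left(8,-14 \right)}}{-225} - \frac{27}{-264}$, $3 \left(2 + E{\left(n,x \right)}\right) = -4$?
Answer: $107369$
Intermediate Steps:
$E{\left(n,x \right)} = - \frac{10}{3}$ ($E{\left(n,x \right)} = -2 + \frac{1}{3} \left(-4\right) = -2 - \frac{4}{3} = - \frac{10}{3}$)
$I = \frac{1391}{11880}$ ($I = - \frac{10}{3 \left(-225\right)} - \frac{27}{-264} = \left(- \frac{10}{3}\right) \left(- \frac{1}{225}\right) - - \frac{9}{88} = \frac{2}{135} + \frac{9}{88} = \frac{1391}{11880} \approx 0.11709$)
$X = 89$ ($X = \left(35 + \left(8 - 49\right)\right) + 95 = \left(35 - 41\right) + 95 = -6 + 95 = 89$)
$C{\left(q,r \right)} = 712 - 8 q$ ($C{\left(q,r \right)} = 8 \left(89 - q\right) = 712 - 8 q$)
$C{\left(466,I \right)} + 110385 = \left(712 - 3728\right) + 110385 = -3016 + 110385 = 107369$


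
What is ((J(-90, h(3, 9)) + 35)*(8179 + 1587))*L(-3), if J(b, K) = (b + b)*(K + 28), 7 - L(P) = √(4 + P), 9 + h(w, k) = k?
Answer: -293272980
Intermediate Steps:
h(w, k) = -9 + k
L(P) = 7 - √(4 + P)
J(b, K) = 2*b*(28 + K) (J(b, K) = (2*b)*(28 + K) = 2*b*(28 + K))
((J(-90, h(3, 9)) + 35)*(8179 + 1587))*L(-3) = ((2*(-90)*(28 + (-9 + 9)) + 35)*(8179 + 1587))*(7 - √(4 - 3)) = ((2*(-90)*(28 + 0) + 35)*9766)*(7 - √1) = ((2*(-90)*28 + 35)*9766)*(7 - 1*1) = ((-5040 + 35)*9766)*(7 - 1) = -5005*9766*6 = -48878830*6 = -293272980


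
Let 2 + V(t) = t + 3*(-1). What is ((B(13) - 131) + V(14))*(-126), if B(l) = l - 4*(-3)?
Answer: 12222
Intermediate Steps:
V(t) = -5 + t (V(t) = -2 + (t + 3*(-1)) = -2 + (t - 3) = -2 + (-3 + t) = -5 + t)
B(l) = 12 + l (B(l) = l + 12 = 12 + l)
((B(13) - 131) + V(14))*(-126) = (((12 + 13) - 131) + (-5 + 14))*(-126) = ((25 - 131) + 9)*(-126) = (-106 + 9)*(-126) = -97*(-126) = 12222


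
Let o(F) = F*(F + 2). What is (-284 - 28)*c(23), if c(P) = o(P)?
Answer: -179400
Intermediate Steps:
o(F) = F*(2 + F)
c(P) = P*(2 + P)
(-284 - 28)*c(23) = (-284 - 28)*(23*(2 + 23)) = -7176*25 = -312*575 = -179400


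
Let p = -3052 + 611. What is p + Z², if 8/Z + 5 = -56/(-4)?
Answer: -197657/81 ≈ -2440.2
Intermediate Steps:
Z = 8/9 (Z = 8/(-5 - 56/(-4)) = 8/(-5 - 56*(-¼)) = 8/(-5 + 14) = 8/9 ≈ 0.88889)
p = -2441
p + Z² = -2441 + (8/9)² = -2441 + 64/81 = -197657/81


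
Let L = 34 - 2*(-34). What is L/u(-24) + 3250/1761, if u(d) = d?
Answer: -16937/7044 ≈ -2.4045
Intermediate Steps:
L = 102 (L = 34 + 68 = 102)
L/u(-24) + 3250/1761 = 102/(-24) + 3250/1761 = 102*(-1/24) + 3250*(1/1761) = -17/4 + 3250/1761 = -16937/7044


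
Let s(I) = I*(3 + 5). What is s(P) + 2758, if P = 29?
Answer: 2990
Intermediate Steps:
s(I) = 8*I (s(I) = I*8 = 8*I)
s(P) + 2758 = 8*29 + 2758 = 232 + 2758 = 2990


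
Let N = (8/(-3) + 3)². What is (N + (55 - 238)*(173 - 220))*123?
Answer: 3173810/3 ≈ 1.0579e+6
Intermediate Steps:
N = ⅑ (N = (8*(-⅓) + 3)² = (-8/3 + 3)² = (⅓)² = ⅑ ≈ 0.11111)
(N + (55 - 238)*(173 - 220))*123 = (⅑ + (55 - 238)*(173 - 220))*123 = (⅑ - 183*(-47))*123 = (⅑ + 8601)*123 = (77410/9)*123 = 3173810/3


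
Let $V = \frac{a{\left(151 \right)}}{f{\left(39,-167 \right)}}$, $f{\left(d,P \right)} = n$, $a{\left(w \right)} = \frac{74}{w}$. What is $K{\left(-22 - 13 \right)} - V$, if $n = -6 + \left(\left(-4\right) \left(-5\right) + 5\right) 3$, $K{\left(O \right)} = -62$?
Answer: $- \frac{646052}{10419} \approx -62.007$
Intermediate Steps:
$n = 69$ ($n = -6 + \left(20 + 5\right) 3 = -6 + 25 \cdot 3 = -6 + 75 = 69$)
$f{\left(d,P \right)} = 69$
$V = \frac{74}{10419}$ ($V = \frac{74 \cdot \frac{1}{151}}{69} = 74 \cdot \frac{1}{151} \cdot \frac{1}{69} = \frac{74}{151} \cdot \frac{1}{69} = \frac{74}{10419} \approx 0.0071024$)
$K{\left(-22 - 13 \right)} - V = -62 - \frac{74}{10419} = - \frac{646052}{10419}$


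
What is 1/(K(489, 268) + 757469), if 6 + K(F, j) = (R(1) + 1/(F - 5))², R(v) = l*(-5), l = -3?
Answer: 234256/177492974649 ≈ 1.3198e-6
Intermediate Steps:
R(v) = 15 (R(v) = -3*(-5) = 15)
K(F, j) = -6 + (15 + 1/(-5 + F))² (K(F, j) = -6 + (15 + 1/(F - 5))² = -6 + (15 + 1/(-5 + F))²)
1/(K(489, 268) + 757469) = 1/((-6 + (-74 + 15*489)²/(-5 + 489)²) + 757469) = 1/((-6 + (-74 + 7335)²/484²) + 757469) = 1/((-6 + 7261²*(1/234256)) + 757469) = 1/((-6 + 52722121*(1/234256)) + 757469) = 1/((-6 + 52722121/234256) + 757469) = 1/(51316585/234256 + 757469) = 1/(177492974649/234256) = 234256/177492974649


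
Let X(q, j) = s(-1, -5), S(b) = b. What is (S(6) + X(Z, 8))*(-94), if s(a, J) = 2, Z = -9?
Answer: -752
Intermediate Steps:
X(q, j) = 2
(S(6) + X(Z, 8))*(-94) = (6 + 2)*(-94) = 8*(-94) = -752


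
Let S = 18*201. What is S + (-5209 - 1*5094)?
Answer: -6685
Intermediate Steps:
S = 3618
S + (-5209 - 1*5094) = 3618 + (-5209 - 1*5094) = 3618 + (-5209 - 5094) = 3618 - 10303 = -6685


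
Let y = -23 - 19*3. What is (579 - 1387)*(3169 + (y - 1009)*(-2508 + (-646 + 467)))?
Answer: -2366884096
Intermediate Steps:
y = -80 (y = -23 - 57 = -80)
(579 - 1387)*(3169 + (y - 1009)*(-2508 + (-646 + 467))) = (579 - 1387)*(3169 + (-80 - 1009)*(-2508 + (-646 + 467))) = -808*(3169 - 1089*(-2508 - 179)) = -808*(3169 - 1089*(-2687)) = -808*(3169 + 2926143) = -808*2929312 = -2366884096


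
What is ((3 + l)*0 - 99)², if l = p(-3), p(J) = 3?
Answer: 9801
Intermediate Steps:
l = 3
((3 + l)*0 - 99)² = ((3 + 3)*0 - 99)² = (6*0 - 99)² = (0 - 99)² = (-99)² = 9801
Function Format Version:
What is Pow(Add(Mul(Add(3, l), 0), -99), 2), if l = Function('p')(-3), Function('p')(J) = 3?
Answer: 9801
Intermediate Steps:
l = 3
Pow(Add(Mul(Add(3, l), 0), -99), 2) = Pow(Add(Mul(Add(3, 3), 0), -99), 2) = Pow(Add(Mul(6, 0), -99), 2) = Pow(Add(0, -99), 2) = Pow(-99, 2) = 9801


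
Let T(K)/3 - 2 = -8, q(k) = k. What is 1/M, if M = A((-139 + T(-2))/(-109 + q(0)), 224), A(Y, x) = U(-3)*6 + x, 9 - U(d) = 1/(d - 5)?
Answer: 4/1115 ≈ 0.0035874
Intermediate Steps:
T(K) = -18 (T(K) = 6 + 3*(-8) = 6 - 24 = -18)
U(d) = 9 - 1/(-5 + d) (U(d) = 9 - 1/(d - 5) = 9 - 1/(-5 + d))
A(Y, x) = 219/4 + x (A(Y, x) = ((-46 + 9*(-3))/(-5 - 3))*6 + x = ((-46 - 27)/(-8))*6 + x = -⅛*(-73)*6 + x = (73/8)*6 + x = 219/4 + x)
M = 1115/4 (M = 219/4 + 224 = 1115/4 ≈ 278.75)
1/M = 1/(1115/4) = 4/1115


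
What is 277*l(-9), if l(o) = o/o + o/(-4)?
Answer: 3601/4 ≈ 900.25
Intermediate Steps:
l(o) = 1 - o/4 (l(o) = 1 + o*(-1/4) = 1 - o/4)
277*l(-9) = 277*(1 - 1/4*(-9)) = 277*(1 + 9/4) = 277*(13/4) = 3601/4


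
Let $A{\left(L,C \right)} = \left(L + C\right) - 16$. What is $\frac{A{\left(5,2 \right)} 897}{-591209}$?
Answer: $\frac{8073}{591209} \approx 0.013655$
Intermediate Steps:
$A{\left(L,C \right)} = -16 + C + L$ ($A{\left(L,C \right)} = \left(C + L\right) - 16 = -16 + C + L$)
$\frac{A{\left(5,2 \right)} 897}{-591209} = \frac{\left(-16 + 2 + 5\right) 897}{-591209} = \left(-9\right) 897 \left(- \frac{1}{591209}\right) = \left(-8073\right) \left(- \frac{1}{591209}\right) = \frac{8073}{591209}$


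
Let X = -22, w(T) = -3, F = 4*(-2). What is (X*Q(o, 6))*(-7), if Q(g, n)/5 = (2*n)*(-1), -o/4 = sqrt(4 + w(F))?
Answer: -9240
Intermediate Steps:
F = -8
o = -4 (o = -4*sqrt(4 - 3) = -4*sqrt(1) = -4*1 = -4)
Q(g, n) = -10*n (Q(g, n) = 5*((2*n)*(-1)) = 5*(-2*n) = -10*n)
(X*Q(o, 6))*(-7) = -(-220)*6*(-7) = -22*(-60)*(-7) = 1320*(-7) = -9240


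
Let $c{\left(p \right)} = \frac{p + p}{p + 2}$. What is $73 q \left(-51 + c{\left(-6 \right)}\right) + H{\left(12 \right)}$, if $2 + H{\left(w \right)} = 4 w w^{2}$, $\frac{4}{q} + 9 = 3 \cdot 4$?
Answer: $2238$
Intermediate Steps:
$c{\left(p \right)} = \frac{2 p}{2 + p}$
$q = \frac{4}{3}$ ($q = \frac{4}{-9 + 3 \cdot 4} = \frac{4}{-9 + 12} = \frac{4}{3} \approx 1.3333$)
$H{\left(w \right)} = -2 + 4 w^{3}$ ($H{\left(w \right)} = -2 + 4 w w^{2} = -2 + 4 w^{3}$)
$73 q \left(-51 + c{\left(-6 \right)}\right) + H{\left(12 \right)} = 73 \cdot \frac{4}{3} \left(-51 + 2 \left(-6\right) \frac{1}{2 - 6}\right) - \left(2 - 4 \cdot 12^{3}\right) = \frac{292 \left(-51 + 2 \left(-6\right) \frac{1}{-4}\right)}{3} + \left(-2 + 4 \cdot 1728\right) = \frac{292 \left(-51 + 2 \left(-6\right) \left(- \frac{1}{4}\right)\right)}{3} + \left(-2 + 6912\right) = \frac{292 \left(-51 + 3\right)}{3} + 6910 = \frac{292}{3} \left(-48\right) + 6910 = -4672 + 6910 = 2238$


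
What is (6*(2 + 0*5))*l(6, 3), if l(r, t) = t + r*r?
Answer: 468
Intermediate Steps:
l(r, t) = t + r²
(6*(2 + 0*5))*l(6, 3) = (6*(2 + 0*5))*(3 + 6²) = (6*(2 + 0))*(3 + 36) = (6*2)*39 = 12*39 = 468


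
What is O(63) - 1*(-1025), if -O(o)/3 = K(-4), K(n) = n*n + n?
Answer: 989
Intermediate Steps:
K(n) = n + n**2 (K(n) = n**2 + n = n + n**2)
O(o) = -36 (O(o) = -(-12)*(1 - 4) = -(-12)*(-3) = -3*12 = -36)
O(63) - 1*(-1025) = -36 - 1*(-1025) = -36 + 1025 = 989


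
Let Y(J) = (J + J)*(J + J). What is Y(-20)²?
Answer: 2560000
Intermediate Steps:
Y(J) = 4*J² (Y(J) = (2*J)*(2*J) = 4*J²)
Y(-20)² = (4*(-20)²)² = (4*400)² = 1600² = 2560000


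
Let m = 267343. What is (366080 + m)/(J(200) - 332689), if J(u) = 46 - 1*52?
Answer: -633423/332695 ≈ -1.9039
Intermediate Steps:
J(u) = -6 (J(u) = 46 - 52 = -6)
(366080 + m)/(J(200) - 332689) = (366080 + 267343)/(-6 - 332689) = 633423/(-332695) = 633423*(-1/332695) = -633423/332695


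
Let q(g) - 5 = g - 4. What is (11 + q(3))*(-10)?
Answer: -150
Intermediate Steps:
q(g) = 1 + g (q(g) = 5 + (g - 4) = 5 + (-4 + g) = 1 + g)
(11 + q(3))*(-10) = (11 + (1 + 3))*(-10) = (11 + 4)*(-10) = 15*(-10) = -150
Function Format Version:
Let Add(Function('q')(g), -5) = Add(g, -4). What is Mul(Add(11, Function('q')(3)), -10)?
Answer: -150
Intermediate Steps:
Function('q')(g) = Add(1, g) (Function('q')(g) = Add(5, Add(g, -4)) = Add(5, Add(-4, g)) = Add(1, g))
Mul(Add(11, Function('q')(3)), -10) = Mul(Add(11, Add(1, 3)), -10) = Mul(Add(11, 4), -10) = Mul(15, -10) = -150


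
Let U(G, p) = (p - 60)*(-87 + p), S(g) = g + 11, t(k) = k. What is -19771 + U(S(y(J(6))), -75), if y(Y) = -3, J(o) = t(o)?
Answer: 2099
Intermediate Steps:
J(o) = o
S(g) = 11 + g
U(G, p) = (-87 + p)*(-60 + p) (U(G, p) = (-60 + p)*(-87 + p) = (-87 + p)*(-60 + p))
-19771 + U(S(y(J(6))), -75) = -19771 + (5220 + (-75)² - 147*(-75)) = -19771 + (5220 + 5625 + 11025) = -19771 + 21870 = 2099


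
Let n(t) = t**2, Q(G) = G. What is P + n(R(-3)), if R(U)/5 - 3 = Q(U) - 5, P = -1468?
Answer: -843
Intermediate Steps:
R(U) = -10 + 5*U (R(U) = 15 + 5*(U - 5) = 15 + 5*(-5 + U) = 15 + (-25 + 5*U) = -10 + 5*U)
P + n(R(-3)) = -1468 + (-10 + 5*(-3))**2 = -1468 + (-10 - 15)**2 = -1468 + (-25)**2 = -1468 + 625 = -843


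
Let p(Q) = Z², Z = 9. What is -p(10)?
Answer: -81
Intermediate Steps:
p(Q) = 81 (p(Q) = 9² = 81)
-p(10) = -1*81 = -81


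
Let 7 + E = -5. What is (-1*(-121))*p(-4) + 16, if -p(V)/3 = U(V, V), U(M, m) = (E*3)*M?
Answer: -52256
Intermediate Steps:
E = -12 (E = -7 - 5 = -12)
U(M, m) = -36*M (U(M, m) = (-12*3)*M = -36*M)
p(V) = 108*V (p(V) = -(-108)*V = 108*V)
(-1*(-121))*p(-4) + 16 = (-1*(-121))*(108*(-4)) + 16 = 121*(-432) + 16 = -52272 + 16 = -52256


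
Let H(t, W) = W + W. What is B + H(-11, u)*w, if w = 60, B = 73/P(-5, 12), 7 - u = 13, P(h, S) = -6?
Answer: -4393/6 ≈ -732.17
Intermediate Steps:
u = -6 (u = 7 - 1*13 = 7 - 13 = -6)
H(t, W) = 2*W
B = -73/6 (B = 73/(-6) = 73*(-⅙) = -73/6 ≈ -12.167)
B + H(-11, u)*w = -73/6 + (2*(-6))*60 = -73/6 - 12*60 = -73/6 - 720 = -4393/6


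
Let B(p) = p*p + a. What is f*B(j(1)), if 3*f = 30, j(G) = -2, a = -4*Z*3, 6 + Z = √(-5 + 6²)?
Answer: 760 - 120*√31 ≈ 91.868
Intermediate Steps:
Z = -6 + √31 (Z = -6 + √(-5 + 6²) = -6 + √(-5 + 36) = -6 + √31 ≈ -0.43224)
a = 72 - 12*√31 (a = -4*(-6 + √31)*3 = (24 - 4*√31)*3 = 72 - 12*√31 ≈ 5.1868)
B(p) = 72 + p² - 12*√31 (B(p) = p*p + (72 - 12*√31) = p² + (72 - 12*√31) = 72 + p² - 12*√31)
f = 10 (f = (⅓)*30 = 10)
f*B(j(1)) = 10*(72 + (-2)² - 12*√31) = 10*(72 + 4 - 12*√31) = 10*(76 - 12*√31) = 760 - 120*√31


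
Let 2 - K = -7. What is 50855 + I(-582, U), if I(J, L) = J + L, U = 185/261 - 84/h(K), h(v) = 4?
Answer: 13115957/261 ≈ 50253.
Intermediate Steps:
K = 9 (K = 2 - 1*(-7) = 2 + 7 = 9)
U = -5296/261 (U = 185/261 - 84/4 = 185*(1/261) - 84*¼ = 185/261 - 21 = -5296/261 ≈ -20.291)
50855 + I(-582, U) = 50855 + (-582 - 5296/261) = 50855 - 157198/261 = 13115957/261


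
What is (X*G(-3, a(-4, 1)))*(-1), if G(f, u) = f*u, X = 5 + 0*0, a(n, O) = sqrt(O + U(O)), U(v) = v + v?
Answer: 15*sqrt(3) ≈ 25.981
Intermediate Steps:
U(v) = 2*v
a(n, O) = sqrt(3)*sqrt(O) (a(n, O) = sqrt(O + 2*O) = sqrt(3*O) = sqrt(3)*sqrt(O))
X = 5 (X = 5 + 0 = 5)
(X*G(-3, a(-4, 1)))*(-1) = (5*(-3*sqrt(3)*sqrt(1)))*(-1) = (5*(-3*sqrt(3)))*(-1) = -15*sqrt(3)*(-1) = 15*sqrt(3)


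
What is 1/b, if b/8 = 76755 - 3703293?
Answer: -1/29012304 ≈ -3.4468e-8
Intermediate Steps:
b = -29012304 (b = 8*(76755 - 3703293) = 8*(-3626538) = -29012304)
1/b = 1/(-29012304) = -1/29012304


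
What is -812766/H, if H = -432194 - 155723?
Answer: 812766/587917 ≈ 1.3825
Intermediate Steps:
H = -587917
-812766/H = -812766/(-587917) = -812766*(-1/587917) = 812766/587917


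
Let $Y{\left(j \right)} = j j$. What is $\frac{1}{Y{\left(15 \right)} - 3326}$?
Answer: $- \frac{1}{3101} \approx -0.00032248$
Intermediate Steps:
$Y{\left(j \right)} = j^{2}$
$\frac{1}{Y{\left(15 \right)} - 3326} = \frac{1}{15^{2} - 3326} = \frac{1}{225 - 3326} = \frac{1}{-3101} = - \frac{1}{3101}$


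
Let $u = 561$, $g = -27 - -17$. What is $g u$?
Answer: $-5610$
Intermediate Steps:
$g = -10$ ($g = -27 + 17 = -10$)
$g u = \left(-10\right) 561 = -5610$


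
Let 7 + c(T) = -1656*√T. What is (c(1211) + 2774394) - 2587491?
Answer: 186896 - 1656*√1211 ≈ 1.2927e+5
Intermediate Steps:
c(T) = -7 - 1656*√T
(c(1211) + 2774394) - 2587491 = ((-7 - 1656*√1211) + 2774394) - 2587491 = (2774387 - 1656*√1211) - 2587491 = 186896 - 1656*√1211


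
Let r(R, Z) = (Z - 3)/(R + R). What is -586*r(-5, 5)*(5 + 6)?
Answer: 6446/5 ≈ 1289.2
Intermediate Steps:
r(R, Z) = (-3 + Z)/(2*R) (r(R, Z) = (-3 + Z)/((2*R)) = (-3 + Z)*(1/(2*R)) = (-3 + Z)/(2*R))
-586*r(-5, 5)*(5 + 6) = -586*(½)*(-3 + 5)/(-5)*(5 + 6) = -586*(½)*(-⅕)*2*11 = -(-586)*11/5 = -586*(-11/5) = 6446/5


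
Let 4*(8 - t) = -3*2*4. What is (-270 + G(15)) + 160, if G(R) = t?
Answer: -96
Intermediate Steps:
t = 14 (t = 8 - (-3*2)*4/4 = 8 - (-3)*4/2 = 8 - 1/4*(-24) = 8 + 6 = 14)
G(R) = 14
(-270 + G(15)) + 160 = (-270 + 14) + 160 = -256 + 160 = -96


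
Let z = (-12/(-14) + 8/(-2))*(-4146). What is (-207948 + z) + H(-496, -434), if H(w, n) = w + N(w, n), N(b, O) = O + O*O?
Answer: -52442/7 ≈ -7491.7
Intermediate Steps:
N(b, O) = O + O**2
H(w, n) = w + n*(1 + n)
z = 91212/7 (z = (-12*(-1/14) + 8*(-1/2))*(-4146) = (6/7 - 4)*(-4146) = -22/7*(-4146) = 91212/7 ≈ 13030.)
(-207948 + z) + H(-496, -434) = (-207948 + 91212/7) + (-496 - 434*(1 - 434)) = -1364424/7 + (-496 - 434*(-433)) = -1364424/7 + (-496 + 187922) = -1364424/7 + 187426 = -52442/7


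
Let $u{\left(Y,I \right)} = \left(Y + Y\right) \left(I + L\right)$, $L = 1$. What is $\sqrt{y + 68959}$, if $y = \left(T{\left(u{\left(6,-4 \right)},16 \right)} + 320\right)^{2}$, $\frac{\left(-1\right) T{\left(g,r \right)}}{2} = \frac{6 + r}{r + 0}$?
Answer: $\frac{\sqrt{2713705}}{4} \approx 411.83$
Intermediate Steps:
$u{\left(Y,I \right)} = 2 Y \left(1 + I\right)$ ($u{\left(Y,I \right)} = \left(Y + Y\right) \left(I + 1\right) = 2 Y \left(1 + I\right)$)
$T{\left(g,r \right)} = - \frac{2 \left(6 + r\right)}{r}$ ($T{\left(g,r \right)} = - 2 \frac{6 + r}{r + 0} = - 2 \frac{6 + r}{r} = - \frac{2 \left(6 + r\right)}{r}$)
$y = \frac{1610361}{16}$ ($y = \left(\left(-2 - \frac{12}{16}\right) + 320\right)^{2} = \left(\left(-2 - \frac{3}{4}\right) + 320\right)^{2} = \left(- \frac{11}{4} + 320\right)^{2} = \left(\frac{1269}{4}\right)^{2} = \frac{1610361}{16} \approx 1.0065 \cdot 10^{5}$)
$\sqrt{y + 68959} = \sqrt{\frac{1610361}{16} + 68959} = \sqrt{\frac{2713705}{16}} = \frac{\sqrt{2713705}}{4}$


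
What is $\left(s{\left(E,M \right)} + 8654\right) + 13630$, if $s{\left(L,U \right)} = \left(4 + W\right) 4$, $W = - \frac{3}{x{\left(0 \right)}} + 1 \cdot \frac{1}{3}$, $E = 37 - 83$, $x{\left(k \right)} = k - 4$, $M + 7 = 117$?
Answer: $\frac{66913}{3} \approx 22304.0$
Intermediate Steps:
$M = 110$ ($M = -7 + 117 = 110$)
$x{\left(k \right)} = -4 + k$
$E = -46$ ($E = 37 - 83 = -46$)
$W = \frac{13}{12}$ ($W = - \frac{3}{-4 + 0} + 1 \cdot \frac{1}{3} = - \frac{3}{-4} + 1 \cdot \frac{1}{3} = \left(-3\right) \left(- \frac{1}{4}\right) + \frac{1}{3} = \frac{3}{4} + \frac{1}{3} = \frac{13}{12} \approx 1.0833$)
$s{\left(L,U \right)} = \frac{61}{3}$ ($s{\left(L,U \right)} = \left(4 + \frac{13}{12}\right) 4 = \frac{61}{12} \cdot 4 = \frac{61}{3}$)
$\left(s{\left(E,M \right)} + 8654\right) + 13630 = \left(\frac{61}{3} + 8654\right) + 13630 = \frac{26023}{3} + 13630 = \frac{66913}{3}$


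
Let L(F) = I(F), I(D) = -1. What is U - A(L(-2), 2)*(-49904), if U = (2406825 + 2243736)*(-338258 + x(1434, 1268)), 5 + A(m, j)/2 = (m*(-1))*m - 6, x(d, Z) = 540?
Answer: -1570579357494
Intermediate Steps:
L(F) = -1
A(m, j) = -22 - 2*m**2 (A(m, j) = -10 + 2*((m*(-1))*m - 6) = -10 + 2*((-m)*m - 6) = -10 + 2*(-m**2 - 6) = -10 + 2*(-6 - m**2) = -10 + (-12 - 2*m**2) = -22 - 2*m**2)
U = -1570578159798 (U = (2406825 + 2243736)*(-338258 + 540) = 4650561*(-337718) = -1570578159798)
U - A(L(-2), 2)*(-49904) = -1570578159798 - (-22 - 2*(-1)**2)*(-49904) = -1570578159798 - (-22 - 2*1)*(-49904) = -1570578159798 - (-22 - 2)*(-49904) = -1570578159798 - (-24)*(-49904) = -1570578159798 - 1*1197696 = -1570578159798 - 1197696 = -1570579357494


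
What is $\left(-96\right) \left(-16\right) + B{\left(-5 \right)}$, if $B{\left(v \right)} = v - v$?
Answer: $1536$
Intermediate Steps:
$B{\left(v \right)} = 0$
$\left(-96\right) \left(-16\right) + B{\left(-5 \right)} = \left(-96\right) \left(-16\right) + 0 = 1536 + 0 = 1536$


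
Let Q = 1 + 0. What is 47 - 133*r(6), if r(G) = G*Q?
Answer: -751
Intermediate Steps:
Q = 1
r(G) = G (r(G) = G*1 = G)
47 - 133*r(6) = 47 - 133*6 = 47 - 798 = -751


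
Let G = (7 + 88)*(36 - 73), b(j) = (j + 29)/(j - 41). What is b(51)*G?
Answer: -28120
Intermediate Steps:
b(j) = (29 + j)/(-41 + j)
G = -3515 (G = 95*(-37) = -3515)
b(51)*G = ((29 + 51)/(-41 + 51))*(-3515) = (80/10)*(-3515) = ((⅒)*80)*(-3515) = 8*(-3515) = -28120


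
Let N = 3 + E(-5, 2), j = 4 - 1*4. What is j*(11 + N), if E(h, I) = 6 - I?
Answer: 0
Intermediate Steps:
j = 0 (j = 4 - 4 = 0)
N = 7 (N = 3 + (6 - 1*2) = 3 + (6 - 2) = 3 + 4 = 7)
j*(11 + N) = 0*(11 + 7) = 0*18 = 0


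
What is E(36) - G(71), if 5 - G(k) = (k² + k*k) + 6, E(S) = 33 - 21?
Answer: 10095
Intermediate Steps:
E(S) = 12
G(k) = -1 - 2*k² (G(k) = 5 - ((k² + k*k) + 6) = 5 - ((k² + k²) + 6) = 5 - (2*k² + 6) = 5 - (6 + 2*k²) = 5 + (-6 - 2*k²) = -1 - 2*k²)
E(36) - G(71) = 12 - (-1 - 2*71²) = 12 - (-1 - 2*5041) = 12 - (-1 - 10082) = 12 - 1*(-10083) = 12 + 10083 = 10095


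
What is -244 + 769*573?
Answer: 440393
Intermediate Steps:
-244 + 769*573 = -244 + 440637 = 440393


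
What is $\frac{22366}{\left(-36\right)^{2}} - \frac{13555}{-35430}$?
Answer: $\frac{13499911}{765288} \approx 17.64$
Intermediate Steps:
$\frac{22366}{\left(-36\right)^{2}} - \frac{13555}{-35430} = \frac{22366}{1296} - - \frac{2711}{7086} = 22366 \cdot \frac{1}{1296} + \frac{2711}{7086} = \frac{11183}{648} + \frac{2711}{7086} = \frac{13499911}{765288}$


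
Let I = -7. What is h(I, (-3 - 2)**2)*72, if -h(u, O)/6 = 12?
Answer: -5184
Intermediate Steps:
h(u, O) = -72 (h(u, O) = -6*12 = -72)
h(I, (-3 - 2)**2)*72 = -72*72 = -5184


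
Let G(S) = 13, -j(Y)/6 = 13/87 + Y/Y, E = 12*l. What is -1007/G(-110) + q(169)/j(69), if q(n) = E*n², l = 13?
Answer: -419982733/650 ≈ -6.4613e+5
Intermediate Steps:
E = 156 (E = 12*13 = 156)
q(n) = 156*n²
j(Y) = -200/29 (j(Y) = -6*(13/87 + Y/Y) = -6*(13*(1/87) + 1) = -6*(13/87 + 1) = -6*100/87 = -200/29)
-1007/G(-110) + q(169)/j(69) = -1007/13 + (156*169²)/(-200/29) = -1007*1/13 + (156*28561)*(-29/200) = -1007/13 + 4455516*(-29/200) = -1007/13 - 32302491/50 = -419982733/650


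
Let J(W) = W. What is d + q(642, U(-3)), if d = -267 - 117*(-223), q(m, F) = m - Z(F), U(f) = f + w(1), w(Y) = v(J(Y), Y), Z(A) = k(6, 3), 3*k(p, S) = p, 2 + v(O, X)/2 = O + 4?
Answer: 26464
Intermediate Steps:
v(O, X) = 4 + 2*O (v(O, X) = -4 + 2*(O + 4) = -4 + 2*(4 + O) = -4 + (8 + 2*O) = 4 + 2*O)
k(p, S) = p/3
Z(A) = 2 (Z(A) = (1/3)*6 = 2)
w(Y) = 4 + 2*Y
U(f) = 6 + f (U(f) = f + (4 + 2*1) = f + (4 + 2) = f + 6 = 6 + f)
q(m, F) = -2 + m (q(m, F) = m - 1*2 = m - 2 = -2 + m)
d = 25824 (d = -267 + 26091 = 25824)
d + q(642, U(-3)) = 25824 + (-2 + 642) = 25824 + 640 = 26464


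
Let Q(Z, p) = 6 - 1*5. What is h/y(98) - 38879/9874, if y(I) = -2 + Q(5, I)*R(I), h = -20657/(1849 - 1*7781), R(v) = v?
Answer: -10968267335/2811483264 ≈ -3.9012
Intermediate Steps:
Q(Z, p) = 1 (Q(Z, p) = 6 - 5 = 1)
h = 20657/5932 (h = -20657/(1849 - 7781) = -20657/(-5932) = -20657*(-1/5932) = 20657/5932 ≈ 3.4823)
y(I) = -2 + I (y(I) = -2 + 1*I = -2 + I)
h/y(98) - 38879/9874 = 20657/(5932*(-2 + 98)) - 38879/9874 = (20657/5932)/96 - 38879*1/9874 = (20657/5932)*(1/96) - 38879/9874 = 20657/569472 - 38879/9874 = -10968267335/2811483264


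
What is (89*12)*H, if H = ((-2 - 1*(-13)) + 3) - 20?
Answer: -6408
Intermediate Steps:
H = -6 (H = ((-2 + 13) + 3) - 20 = (11 + 3) - 20 = 14 - 20 = -6)
(89*12)*H = (89*12)*(-6) = 1068*(-6) = -6408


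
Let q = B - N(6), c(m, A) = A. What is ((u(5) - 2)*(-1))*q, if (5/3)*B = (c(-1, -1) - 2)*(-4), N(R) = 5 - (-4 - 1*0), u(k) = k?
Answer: 27/5 ≈ 5.4000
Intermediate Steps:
N(R) = 9 (N(R) = 5 - (-4 + 0) = 5 - 1*(-4) = 5 + 4 = 9)
B = 36/5 (B = 3*((-1 - 2)*(-4))/5 = 3*(-3*(-4))/5 = (⅗)*12 = 36/5 ≈ 7.2000)
q = -9/5 (q = 36/5 - 1*9 = 36/5 - 9 = -9/5 ≈ -1.8000)
((u(5) - 2)*(-1))*q = ((5 - 2)*(-1))*(-9/5) = (3*(-1))*(-9/5) = -3*(-9/5) = 27/5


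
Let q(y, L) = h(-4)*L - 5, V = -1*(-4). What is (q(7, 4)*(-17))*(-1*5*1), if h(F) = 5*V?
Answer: 6375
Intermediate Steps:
V = 4
h(F) = 20 (h(F) = 5*4 = 20)
q(y, L) = -5 + 20*L (q(y, L) = 20*L - 5 = -5 + 20*L)
(q(7, 4)*(-17))*(-1*5*1) = ((-5 + 20*4)*(-17))*(-1*5*1) = ((-5 + 80)*(-17))*(-5*1) = (75*(-17))*(-5) = -1275*(-5) = 6375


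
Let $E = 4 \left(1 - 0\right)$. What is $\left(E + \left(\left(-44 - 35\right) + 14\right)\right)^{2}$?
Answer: $3721$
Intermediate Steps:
$E = 4$ ($E = 4 \left(1 + \left(-4 + 4\right)\right) = 4 \left(1 + 0\right) = 4 \cdot 1 = 4$)
$\left(E + \left(\left(-44 - 35\right) + 14\right)\right)^{2} = \left(4 + \left(\left(-44 - 35\right) + 14\right)\right)^{2} = \left(4 + \left(-79 + 14\right)\right)^{2} = \left(4 - 65\right)^{2} = \left(-61\right)^{2} = 3721$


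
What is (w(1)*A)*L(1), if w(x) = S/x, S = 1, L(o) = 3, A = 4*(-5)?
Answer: -60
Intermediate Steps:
A = -20
w(x) = 1/x
(w(1)*A)*L(1) = (-20/1)*3 = (1*(-20))*3 = -20*3 = -60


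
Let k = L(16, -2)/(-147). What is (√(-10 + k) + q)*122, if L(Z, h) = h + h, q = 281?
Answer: 34282 + 122*I*√4398/21 ≈ 34282.0 + 385.27*I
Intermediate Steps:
L(Z, h) = 2*h
k = 4/147 (k = (2*(-2))/(-147) = -4*(-1/147) = 4/147 ≈ 0.027211)
(√(-10 + k) + q)*122 = (√(-10 + 4/147) + 281)*122 = (√(-1466/147) + 281)*122 = (I*√4398/21 + 281)*122 = (281 + I*√4398/21)*122 = 34282 + 122*I*√4398/21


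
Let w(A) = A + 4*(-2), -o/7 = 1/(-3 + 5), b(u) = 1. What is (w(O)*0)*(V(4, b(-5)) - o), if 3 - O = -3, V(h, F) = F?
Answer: 0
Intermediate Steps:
O = 6 (O = 3 - 1*(-3) = 3 + 3 = 6)
o = -7/2 (o = -7/(-3 + 5) = -7/2 ≈ -3.5000)
w(A) = -8 + A (w(A) = A - 8 = -8 + A)
(w(O)*0)*(V(4, b(-5)) - o) = ((-8 + 6)*0)*(1 - 1*(-7/2)) = (-2*0)*(1 + 7/2) = 0*(9/2) = 0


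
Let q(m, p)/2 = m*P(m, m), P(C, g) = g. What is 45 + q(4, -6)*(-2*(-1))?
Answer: 109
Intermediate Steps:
q(m, p) = 2*m² (q(m, p) = 2*(m*m) = 2*m²)
45 + q(4, -6)*(-2*(-1)) = 45 + (2*4²)*(-2*(-1)) = 45 + (2*16)*2 = 45 + 32*2 = 45 + 64 = 109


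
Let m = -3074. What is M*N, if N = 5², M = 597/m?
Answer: -14925/3074 ≈ -4.8552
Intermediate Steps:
M = -597/3074 (M = 597/(-3074) = 597*(-1/3074) = -597/3074 ≈ -0.19421)
N = 25
M*N = -597/3074*25 = -14925/3074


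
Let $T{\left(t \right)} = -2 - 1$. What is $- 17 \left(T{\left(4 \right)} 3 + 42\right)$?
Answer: $-561$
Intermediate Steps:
$T{\left(t \right)} = -3$
$- 17 \left(T{\left(4 \right)} 3 + 42\right) = - 17 \left(\left(-3\right) 3 + 42\right) = - 17 \left(-9 + 42\right) = \left(-17\right) 33 = -561$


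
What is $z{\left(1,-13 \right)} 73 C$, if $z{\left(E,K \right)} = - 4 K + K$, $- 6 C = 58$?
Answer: $-27521$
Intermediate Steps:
$C = - \frac{29}{3}$ ($C = \left(- \frac{1}{6}\right) 58 = - \frac{29}{3} \approx -9.6667$)
$z{\left(E,K \right)} = - 3 K$
$z{\left(1,-13 \right)} 73 C = \left(-3\right) \left(-13\right) 73 \left(- \frac{29}{3}\right) = 39 \cdot 73 \left(- \frac{29}{3}\right) = 2847 \left(- \frac{29}{3}\right) = -27521$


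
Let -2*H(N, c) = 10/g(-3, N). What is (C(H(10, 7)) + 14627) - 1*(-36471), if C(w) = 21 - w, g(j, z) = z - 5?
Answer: 51120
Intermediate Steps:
g(j, z) = -5 + z
H(N, c) = -5/(-5 + N)
(C(H(10, 7)) + 14627) - 1*(-36471) = ((21 - (-5)/(-5 + 10)) + 14627) - 1*(-36471) = ((21 - (-5)/5) + 14627) + 36471 = ((21 - 1*(-1)) + 14627) + 36471 = ((21 + 1) + 14627) + 36471 = (22 + 14627) + 36471 = 14649 + 36471 = 51120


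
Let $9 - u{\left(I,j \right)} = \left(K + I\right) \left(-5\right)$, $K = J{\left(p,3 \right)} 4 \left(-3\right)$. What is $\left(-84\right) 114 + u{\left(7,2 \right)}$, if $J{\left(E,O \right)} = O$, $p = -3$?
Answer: $-9712$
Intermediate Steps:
$K = -36$ ($K = 3 \cdot 4 \left(-3\right) = 12 \left(-3\right) = -36$)
$u{\left(I,j \right)} = -171 + 5 I$ ($u{\left(I,j \right)} = 9 - \left(-36 + I\right) \left(-5\right) = 9 - \left(180 - 5 I\right) = 9 + \left(-180 + 5 I\right) = -171 + 5 I$)
$\left(-84\right) 114 + u{\left(7,2 \right)} = \left(-84\right) 114 + \left(-171 + 5 \cdot 7\right) = -9576 + \left(-171 + 35\right) = -9576 - 136 = -9712$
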